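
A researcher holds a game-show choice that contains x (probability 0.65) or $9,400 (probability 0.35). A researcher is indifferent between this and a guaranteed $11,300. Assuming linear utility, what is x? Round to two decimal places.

x = $12,323.08

0.65·x + 0.35·9400 = 11300
0.65·x = 11300 − 3290 = 8010
x = 8010 / 0.65 = 12323.0769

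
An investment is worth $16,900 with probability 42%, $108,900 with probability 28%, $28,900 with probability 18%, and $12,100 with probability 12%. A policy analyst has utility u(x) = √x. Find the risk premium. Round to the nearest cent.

E[u] = 0.42·√16900 + 0.28·√108900 + 0.18·√28900 + 0.12·√12100 = 0.42·130 + 0.28·330 + 0.18·170 + 0.12·110 = 190.8
CE = (190.8)² = 36404.64
Risk premium = EV − CE = 44244 − 36404.64 = 7839.36

$7,839.36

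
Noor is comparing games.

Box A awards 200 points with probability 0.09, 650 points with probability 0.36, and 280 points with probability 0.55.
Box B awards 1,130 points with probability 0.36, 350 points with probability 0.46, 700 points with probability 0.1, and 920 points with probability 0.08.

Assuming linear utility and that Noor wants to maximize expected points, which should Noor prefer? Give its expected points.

Box A = 0.09 × 200 + 0.36 × 650 + 0.55 × 280 = 18 + 234 + 154 = 406
Box B = 0.36 × 1130 + 0.46 × 350 + 0.1 × 700 + 0.08 × 920 = 406.8 + 161 + 70 + 73.6 = 711.4

Box B (711.4 points)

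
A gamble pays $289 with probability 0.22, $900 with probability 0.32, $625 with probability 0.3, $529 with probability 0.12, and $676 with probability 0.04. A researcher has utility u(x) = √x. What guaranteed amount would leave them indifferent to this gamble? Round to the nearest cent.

E[u] = 0.22·√289 + 0.32·√900 + 0.3·√625 + 0.12·√529 + 0.04·√676 = 0.22·17 + 0.32·30 + 0.3·25 + 0.12·23 + 0.04·26 = 24.64
CE = (24.64)² = 607.1296

$607.13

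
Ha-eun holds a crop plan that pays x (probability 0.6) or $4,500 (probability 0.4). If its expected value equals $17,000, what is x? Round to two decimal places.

x = $25,333.33

0.6·x + 0.4·4500 = 17000
0.6·x = 17000 − 1800 = 15200
x = 15200 / 0.6 = 25333.3333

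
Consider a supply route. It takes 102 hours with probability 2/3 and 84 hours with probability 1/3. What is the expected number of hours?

96 hours

EV = 2/3 × 102 + 1/3 × 84 = 68 + 28 = 96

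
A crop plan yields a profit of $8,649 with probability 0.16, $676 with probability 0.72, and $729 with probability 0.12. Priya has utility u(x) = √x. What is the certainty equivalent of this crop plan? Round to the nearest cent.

E[u] = 0.16·√8649 + 0.72·√676 + 0.12·√729 = 0.16·93 + 0.72·26 + 0.12·27 = 36.84
CE = (36.84)² = 1357.1856

$1,357.19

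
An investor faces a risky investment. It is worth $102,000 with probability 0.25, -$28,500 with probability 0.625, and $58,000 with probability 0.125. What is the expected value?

$14,937.50

EV = 0.25 × 102000 + 0.625 × (-28500) + 0.125 × 58000 = 25500 − 17812.5 + 7250 = 14937.5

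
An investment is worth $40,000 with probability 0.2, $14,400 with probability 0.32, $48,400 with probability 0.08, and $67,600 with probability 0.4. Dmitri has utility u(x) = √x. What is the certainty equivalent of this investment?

$40,000

E[u] = 0.2·√40000 + 0.32·√14400 + 0.08·√48400 + 0.4·√67600 = 0.2·200 + 0.32·120 + 0.08·220 + 0.4·260 = 200
CE = (200)² = 40000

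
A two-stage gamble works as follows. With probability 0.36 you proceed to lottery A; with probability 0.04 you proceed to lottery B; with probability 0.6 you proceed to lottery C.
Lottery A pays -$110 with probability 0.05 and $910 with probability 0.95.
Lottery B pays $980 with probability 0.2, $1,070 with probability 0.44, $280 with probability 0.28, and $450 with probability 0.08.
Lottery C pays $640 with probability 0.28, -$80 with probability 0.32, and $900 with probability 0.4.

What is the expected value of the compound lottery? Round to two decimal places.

$648.65

EV(A) = 0.05 × (-110) + 0.95 × 910 = -5.5 + 864.5 = 859
EV(B) = 0.2 × 980 + 0.44 × 1070 + 0.28 × 280 + 0.08 × 450 = 196 + 470.8 + 78.4 + 36 = 781.2
EV(C) = 0.28 × 640 + 0.32 × (-80) + 0.4 × 900 = 179.2 − 25.6 + 360 = 513.6
Overall = 0.36 × 859 + 0.04 × 781.2 + 0.6 × 513.6 = 309.24 + 31.248 + 308.16 = 648.648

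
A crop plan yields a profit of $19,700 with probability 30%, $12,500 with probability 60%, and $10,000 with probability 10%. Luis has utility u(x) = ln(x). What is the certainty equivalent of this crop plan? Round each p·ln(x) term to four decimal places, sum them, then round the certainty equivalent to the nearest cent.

$14,011.03

E[u] = 0.3·ln(19700) + 0.6·ln(12500) + 0.1·ln(10000) = 2.9665 + 5.6601 + 0.9210 = 9.5476
CE = e^9.5476 ≈ 14011.03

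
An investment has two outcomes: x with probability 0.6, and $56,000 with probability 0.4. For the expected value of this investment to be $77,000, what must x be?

0.6·x + 0.4·56000 = 77000
0.6·x = 77000 − 22400 = 54600
x = 54600 / 0.6 = 91000

x = $91,000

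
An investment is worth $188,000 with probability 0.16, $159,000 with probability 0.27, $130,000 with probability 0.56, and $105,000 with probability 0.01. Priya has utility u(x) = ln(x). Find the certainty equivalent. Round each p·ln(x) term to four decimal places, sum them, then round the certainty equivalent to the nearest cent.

$145,306.42

E[u] = 0.16·ln(188000) + 0.27·ln(159000) + 0.56·ln(130000) + 0.01·ln(105000) = 1.9431 + 3.2337 + 6.5942 + 0.1156 = 11.8866
CE = e^11.8866 ≈ 145306.42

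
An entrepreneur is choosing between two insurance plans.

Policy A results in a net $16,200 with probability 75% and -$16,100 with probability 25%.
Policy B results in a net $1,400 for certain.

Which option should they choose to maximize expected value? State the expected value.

Policy A = 0.75 × 16200 + 0.25 × (-16100) = 12150 − 4025 = 8125
Policy B: 1400 (certain)

Policy A ($8,125)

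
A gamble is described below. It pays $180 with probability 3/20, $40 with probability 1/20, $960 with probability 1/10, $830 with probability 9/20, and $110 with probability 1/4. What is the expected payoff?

$526

EV = 3/20 × 180 + 1/20 × 40 + 1/10 × 960 + 9/20 × 830 + 1/4 × 110 = 27 + 2 + 96 + 373.5 + 27.5 = 526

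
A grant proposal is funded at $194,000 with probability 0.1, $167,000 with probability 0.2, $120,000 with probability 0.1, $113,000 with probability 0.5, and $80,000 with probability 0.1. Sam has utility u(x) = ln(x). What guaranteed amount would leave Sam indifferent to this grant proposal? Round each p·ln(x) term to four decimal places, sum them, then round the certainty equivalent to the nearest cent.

E[u] = 0.1·ln(194000) + 0.2·ln(167000) + 0.1·ln(120000) + 0.5·ln(113000) + 0.1·ln(80000) = 1.2176 + 2.4051 + 1.1695 + 5.8176 + 1.1290 = 11.7388
CE = e^11.7388 ≈ 125341.84

$125,341.84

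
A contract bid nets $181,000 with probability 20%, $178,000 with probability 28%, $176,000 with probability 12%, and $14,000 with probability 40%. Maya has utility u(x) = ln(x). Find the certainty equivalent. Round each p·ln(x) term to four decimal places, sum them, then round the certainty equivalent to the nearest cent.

E[u] = 0.2·ln(181000) + 0.28·ln(178000) + 0.12·ln(176000) + 0.4·ln(14000) = 2.4213 + 3.3851 + 1.4494 + 3.8187 = 11.0745
CE = e^11.0745 ≈ 64505.13

$64,505.13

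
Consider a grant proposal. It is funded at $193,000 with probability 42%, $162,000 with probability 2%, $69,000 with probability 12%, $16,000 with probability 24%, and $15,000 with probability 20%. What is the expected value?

EV = 0.42 × 193000 + 0.02 × 162000 + 0.12 × 69000 + 0.24 × 16000 + 0.2 × 15000 = 81060 + 3240 + 8280 + 3840 + 3000 = 99420

$99,420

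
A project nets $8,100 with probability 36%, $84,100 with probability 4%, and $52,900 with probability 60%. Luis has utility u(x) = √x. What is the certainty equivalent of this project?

$33,124

E[u] = 0.36·√8100 + 0.04·√84100 + 0.6·√52900 = 0.36·90 + 0.04·290 + 0.6·230 = 182
CE = (182)² = 33124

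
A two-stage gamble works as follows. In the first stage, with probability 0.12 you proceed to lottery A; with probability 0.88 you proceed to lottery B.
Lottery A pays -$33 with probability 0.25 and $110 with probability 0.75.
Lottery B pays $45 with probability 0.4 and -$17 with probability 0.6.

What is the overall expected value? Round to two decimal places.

EV(A) = 0.25 × (-33) + 0.75 × 110 = -8.25 + 82.5 = 74.25
EV(B) = 0.4 × 45 + 0.6 × (-17) = 18 − 10.2 = 7.8
Overall = 0.12 × 74.25 + 0.88 × 7.8 = 8.91 + 6.864 = 15.774

$15.77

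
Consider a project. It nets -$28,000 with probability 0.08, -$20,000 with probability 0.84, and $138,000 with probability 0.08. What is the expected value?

EV = 0.08 × (-28000) + 0.84 × (-20000) + 0.08 × 138000 = -2240 − 16800 + 11040 = -8000

-$8,000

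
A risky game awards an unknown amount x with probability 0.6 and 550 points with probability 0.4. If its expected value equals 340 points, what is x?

0.6·x + 0.4·550 = 340
0.6·x = 340 − 220 = 120
x = 120 / 0.6 = 200

x = 200 points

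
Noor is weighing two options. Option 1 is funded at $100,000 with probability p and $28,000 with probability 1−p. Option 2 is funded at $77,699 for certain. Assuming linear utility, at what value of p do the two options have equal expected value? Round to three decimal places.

p = 0.690

p·100000 + (1−p)·28000 = 77699
72000p + 28000 = 77699
p = (77699 − 28000) / 72000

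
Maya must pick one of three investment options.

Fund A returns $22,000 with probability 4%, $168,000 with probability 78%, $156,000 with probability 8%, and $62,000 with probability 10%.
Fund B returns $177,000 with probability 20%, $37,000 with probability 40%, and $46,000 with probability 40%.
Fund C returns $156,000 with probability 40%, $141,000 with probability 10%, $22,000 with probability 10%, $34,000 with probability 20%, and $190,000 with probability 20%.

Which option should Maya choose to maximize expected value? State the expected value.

Fund A ($150,600)

Fund A = 0.04 × 22000 + 0.78 × 168000 + 0.08 × 156000 + 0.1 × 62000 = 880 + 131040 + 12480 + 6200 = 150600
Fund B = 0.2 × 177000 + 0.4 × 37000 + 0.4 × 46000 = 35400 + 14800 + 18400 = 68600
Fund C = 0.4 × 156000 + 0.1 × 141000 + 0.1 × 22000 + 0.2 × 34000 + 0.2 × 190000 = 62400 + 14100 + 2200 + 6800 + 38000 = 123500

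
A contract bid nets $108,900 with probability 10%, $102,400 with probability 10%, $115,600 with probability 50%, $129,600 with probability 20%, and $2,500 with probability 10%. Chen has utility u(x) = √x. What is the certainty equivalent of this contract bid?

E[u] = 0.1·√108900 + 0.1·√102400 + 0.5·√115600 + 0.2·√129600 + 0.1·√2500 = 0.1·330 + 0.1·320 + 0.5·340 + 0.2·360 + 0.1·50 = 312
CE = (312)² = 97344

$97,344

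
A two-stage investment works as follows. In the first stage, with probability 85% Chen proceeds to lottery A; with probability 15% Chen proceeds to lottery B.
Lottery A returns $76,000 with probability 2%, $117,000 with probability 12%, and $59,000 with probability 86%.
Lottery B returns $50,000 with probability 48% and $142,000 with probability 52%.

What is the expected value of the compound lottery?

$71,031

EV(A) = 0.02 × 76000 + 0.12 × 117000 + 0.86 × 59000 = 1520 + 14040 + 50740 = 66300
EV(B) = 0.48 × 50000 + 0.52 × 142000 = 24000 + 73840 = 97840
Overall = 0.85 × 66300 + 0.15 × 97840 = 56355 + 14676 = 71031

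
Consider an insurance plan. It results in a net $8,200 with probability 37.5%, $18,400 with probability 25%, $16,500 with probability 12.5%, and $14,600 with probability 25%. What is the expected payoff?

EV = 0.375 × 8200 + 0.25 × 18400 + 0.125 × 16500 + 0.25 × 14600 = 3075 + 4600 + 2062.5 + 3650 = 13387.5

$13,387.50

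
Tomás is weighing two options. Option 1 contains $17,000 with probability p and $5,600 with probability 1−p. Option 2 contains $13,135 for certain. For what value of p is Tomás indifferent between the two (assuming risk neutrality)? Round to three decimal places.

p·17000 + (1−p)·5600 = 13135
11400p + 5600 = 13135
p = (13135 − 5600) / 11400

p = 0.661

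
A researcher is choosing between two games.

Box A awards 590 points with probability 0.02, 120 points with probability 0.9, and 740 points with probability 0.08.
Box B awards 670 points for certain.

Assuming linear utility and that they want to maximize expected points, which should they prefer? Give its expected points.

Box B (670 points)

Box A = 0.02 × 590 + 0.9 × 120 + 0.08 × 740 = 11.8 + 108 + 59.2 = 179
Box B: 670 (certain)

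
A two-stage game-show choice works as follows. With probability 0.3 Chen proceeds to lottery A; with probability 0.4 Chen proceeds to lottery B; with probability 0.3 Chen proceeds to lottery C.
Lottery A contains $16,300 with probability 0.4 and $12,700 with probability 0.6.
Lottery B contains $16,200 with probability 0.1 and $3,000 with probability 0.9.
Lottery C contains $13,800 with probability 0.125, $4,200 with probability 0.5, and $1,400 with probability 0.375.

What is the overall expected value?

$7,275

EV(A) = 0.4 × 16300 + 0.6 × 12700 = 6520 + 7620 = 14140
EV(B) = 0.1 × 16200 + 0.9 × 3000 = 1620 + 2700 = 4320
EV(C) = 0.125 × 13800 + 0.5 × 4200 + 0.375 × 1400 = 1725 + 2100 + 525 = 4350
Overall = 0.3 × 14140 + 0.4 × 4320 + 0.3 × 4350 = 4242 + 1728 + 1305 = 7275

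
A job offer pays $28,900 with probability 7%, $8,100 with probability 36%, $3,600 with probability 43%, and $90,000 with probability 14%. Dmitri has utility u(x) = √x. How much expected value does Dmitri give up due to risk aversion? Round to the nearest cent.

$6,520.59

E[u] = 0.07·√28900 + 0.36·√8100 + 0.43·√3600 + 0.14·√90000 = 0.07·170 + 0.36·90 + 0.43·60 + 0.14·300 = 112.1
CE = (112.1)² = 12566.41
Risk premium = EV − CE = 19087 − 12566.41 = 6520.59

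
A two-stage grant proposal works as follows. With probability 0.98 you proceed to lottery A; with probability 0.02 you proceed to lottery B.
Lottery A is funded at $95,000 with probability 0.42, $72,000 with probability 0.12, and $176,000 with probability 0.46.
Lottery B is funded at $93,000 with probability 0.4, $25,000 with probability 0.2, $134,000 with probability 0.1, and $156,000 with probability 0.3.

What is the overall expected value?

$128,958

EV(A) = 0.42 × 95000 + 0.12 × 72000 + 0.46 × 176000 = 39900 + 8640 + 80960 = 129500
EV(B) = 0.4 × 93000 + 0.2 × 25000 + 0.1 × 134000 + 0.3 × 156000 = 37200 + 5000 + 13400 + 46800 = 102400
Overall = 0.98 × 129500 + 0.02 × 102400 = 126910 + 2048 = 128958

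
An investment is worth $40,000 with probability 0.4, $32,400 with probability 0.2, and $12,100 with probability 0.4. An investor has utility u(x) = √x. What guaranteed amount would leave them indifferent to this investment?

E[u] = 0.4·√40000 + 0.2·√32400 + 0.4·√12100 = 0.4·200 + 0.2·180 + 0.4·110 = 160
CE = (160)² = 25600

$25,600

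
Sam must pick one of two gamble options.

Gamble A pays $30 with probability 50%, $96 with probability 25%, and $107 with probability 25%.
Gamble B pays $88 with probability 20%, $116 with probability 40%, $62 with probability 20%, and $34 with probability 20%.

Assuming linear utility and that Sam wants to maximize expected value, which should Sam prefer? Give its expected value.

Gamble A = 0.5 × 30 + 0.25 × 96 + 0.25 × 107 = 15 + 24 + 26.75 = 65.75
Gamble B = 0.2 × 88 + 0.4 × 116 + 0.2 × 62 + 0.2 × 34 = 17.6 + 46.4 + 12.4 + 6.8 = 83.2

Gamble B ($83.20)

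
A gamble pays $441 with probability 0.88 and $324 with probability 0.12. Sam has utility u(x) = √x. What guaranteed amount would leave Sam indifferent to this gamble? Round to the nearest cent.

$426.01

E[u] = 0.88·√441 + 0.12·√324 = 0.88·21 + 0.12·18 = 20.64
CE = (20.64)² = 426.0096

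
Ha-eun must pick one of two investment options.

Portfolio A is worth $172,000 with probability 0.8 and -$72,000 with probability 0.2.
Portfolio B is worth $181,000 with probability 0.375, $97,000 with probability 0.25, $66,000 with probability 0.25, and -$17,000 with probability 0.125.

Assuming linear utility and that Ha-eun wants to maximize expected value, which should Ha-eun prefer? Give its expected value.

Portfolio A ($123,200)

Portfolio A = 0.8 × 172000 + 0.2 × (-72000) = 137600 − 14400 = 123200
Portfolio B = 0.375 × 181000 + 0.25 × 97000 + 0.25 × 66000 + 0.125 × (-17000) = 67875 + 24250 + 16500 − 2125 = 106500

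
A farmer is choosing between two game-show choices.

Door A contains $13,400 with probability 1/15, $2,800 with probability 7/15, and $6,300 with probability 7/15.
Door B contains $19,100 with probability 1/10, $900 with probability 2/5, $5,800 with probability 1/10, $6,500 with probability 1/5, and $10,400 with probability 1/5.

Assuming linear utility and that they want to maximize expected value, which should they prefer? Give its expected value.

Door B ($6,230)

Door A = 1/15 × 13400 + 7/15 × 2800 + 7/15 × 6300 = 893.3333 + 1306.6667 + 2940 = 5140
Door B = 1/10 × 19100 + 2/5 × 900 + 1/10 × 5800 + 1/5 × 6500 + 1/5 × 10400 = 1910 + 360 + 580 + 1300 + 2080 = 6230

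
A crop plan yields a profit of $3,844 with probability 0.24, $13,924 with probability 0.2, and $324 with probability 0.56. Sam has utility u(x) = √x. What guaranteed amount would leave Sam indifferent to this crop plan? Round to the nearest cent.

E[u] = 0.24·√3844 + 0.2·√13924 + 0.56·√324 = 0.24·62 + 0.2·118 + 0.56·18 = 48.56
CE = (48.56)² = 2358.0736

$2,358.07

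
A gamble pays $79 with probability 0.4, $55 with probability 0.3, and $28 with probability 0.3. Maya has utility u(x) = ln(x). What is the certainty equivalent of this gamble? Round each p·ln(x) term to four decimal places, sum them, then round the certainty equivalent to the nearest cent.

E[u] = 0.4·ln(79) + 0.3·ln(55) + 0.3·ln(28) = 1.7478 + 1.2022 + 0.9997 = 3.9497
CE = e^3.9497 ≈ 51.92

$51.92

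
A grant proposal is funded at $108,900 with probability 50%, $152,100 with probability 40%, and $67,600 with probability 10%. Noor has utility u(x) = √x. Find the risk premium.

E[u] = 0.5·√108900 + 0.4·√152100 + 0.1·√67600 = 0.5·330 + 0.4·390 + 0.1·260 = 347
CE = (347)² = 120409
Risk premium = EV − CE = 122050 − 120409 = 1641

$1,641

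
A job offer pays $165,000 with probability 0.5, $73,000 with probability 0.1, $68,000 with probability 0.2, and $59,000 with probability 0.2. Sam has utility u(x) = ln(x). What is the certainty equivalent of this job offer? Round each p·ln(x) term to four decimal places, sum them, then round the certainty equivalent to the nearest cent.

E[u] = 0.5·ln(165000) + 0.1·ln(73000) + 0.2·ln(68000) + 0.2·ln(59000) = 6.0069 + 1.1198 + 2.2255 + 2.1971 = 11.5493
CE = e^11.5493 ≈ 103704.42

$103,704.42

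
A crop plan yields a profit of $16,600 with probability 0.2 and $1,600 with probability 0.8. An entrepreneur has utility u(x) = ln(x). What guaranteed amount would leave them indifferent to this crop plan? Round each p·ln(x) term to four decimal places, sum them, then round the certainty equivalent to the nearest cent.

$2,554.47

E[u] = 0.2·ln(16600) + 0.8·ln(1600) = 1.9434 + 5.9022 = 7.8456
CE = e^7.8456 ≈ 2554.47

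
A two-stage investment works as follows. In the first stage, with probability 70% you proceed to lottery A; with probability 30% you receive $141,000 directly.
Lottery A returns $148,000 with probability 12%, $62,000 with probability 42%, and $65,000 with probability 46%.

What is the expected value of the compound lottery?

$93,890

EV(A) = 0.12 × 148000 + 0.42 × 62000 + 0.46 × 65000 = 17760 + 26040 + 29900 = 73700
Branch B: 141000 (certain)
Overall = 0.7 × 73700 + 0.3 × 141000 = 51590 + 42300 = 93890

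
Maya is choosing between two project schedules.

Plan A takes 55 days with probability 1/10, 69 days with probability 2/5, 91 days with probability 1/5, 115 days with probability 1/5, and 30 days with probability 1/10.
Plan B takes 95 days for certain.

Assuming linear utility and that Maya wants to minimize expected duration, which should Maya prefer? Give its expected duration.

Plan A = 1/10 × 55 + 2/5 × 69 + 1/5 × 91 + 1/5 × 115 + 1/10 × 30 = 5.5 + 27.6 + 18.2 + 23 + 3 = 77.3
Plan B: 95 (certain)

Plan A (77.3 days)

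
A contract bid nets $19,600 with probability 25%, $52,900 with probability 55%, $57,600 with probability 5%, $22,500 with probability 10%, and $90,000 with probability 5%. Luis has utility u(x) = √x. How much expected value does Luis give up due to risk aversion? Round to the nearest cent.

$2,212.75

E[u] = 0.25·√19600 + 0.55·√52900 + 0.05·√57600 + 0.1·√22500 + 0.05·√90000 = 0.25·140 + 0.55·230 + 0.05·240 + 0.1·150 + 0.05·300 = 203.5
CE = (203.5)² = 41412.25
Risk premium = EV − CE = 43625 − 41412.25 = 2212.75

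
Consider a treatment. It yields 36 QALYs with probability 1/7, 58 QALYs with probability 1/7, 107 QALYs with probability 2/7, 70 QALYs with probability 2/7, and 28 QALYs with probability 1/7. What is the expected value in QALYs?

EV = 1/7 × 36 + 1/7 × 58 + 2/7 × 107 + 2/7 × 70 + 1/7 × 28 = 5.1429 + 8.2857 + 30.5714 + 20 + 4 = 68

68 QALYs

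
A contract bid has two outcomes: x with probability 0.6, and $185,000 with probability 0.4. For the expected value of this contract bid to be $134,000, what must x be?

0.6·x + 0.4·185000 = 134000
0.6·x = 134000 − 74000 = 60000
x = 60000 / 0.6 = 100000

x = $100,000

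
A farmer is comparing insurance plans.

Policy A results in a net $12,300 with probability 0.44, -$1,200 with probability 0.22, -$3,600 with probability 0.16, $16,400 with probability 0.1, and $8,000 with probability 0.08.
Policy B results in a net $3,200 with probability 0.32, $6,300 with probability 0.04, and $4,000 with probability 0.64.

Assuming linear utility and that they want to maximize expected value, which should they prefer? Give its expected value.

Policy A = 0.44 × 12300 + 0.22 × (-1200) + 0.16 × (-3600) + 0.1 × 16400 + 0.08 × 8000 = 5412 − 264 − 576 + 1640 + 640 = 6852
Policy B = 0.32 × 3200 + 0.04 × 6300 + 0.64 × 4000 = 1024 + 252 + 2560 = 3836

Policy A ($6,852)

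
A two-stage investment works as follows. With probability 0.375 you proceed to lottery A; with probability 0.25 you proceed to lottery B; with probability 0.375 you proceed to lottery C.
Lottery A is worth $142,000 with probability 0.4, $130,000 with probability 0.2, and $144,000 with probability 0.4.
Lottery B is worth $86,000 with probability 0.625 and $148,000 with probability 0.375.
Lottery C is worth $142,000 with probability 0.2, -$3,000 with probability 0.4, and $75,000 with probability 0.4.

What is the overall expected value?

$101,412.50

EV(A) = 0.4 × 142000 + 0.2 × 130000 + 0.4 × 144000 = 56800 + 26000 + 57600 = 140400
EV(B) = 0.625 × 86000 + 0.375 × 148000 = 53750 + 55500 = 109250
EV(C) = 0.2 × 142000 + 0.4 × (-3000) + 0.4 × 75000 = 28400 − 1200 + 30000 = 57200
Overall = 0.375 × 140400 + 0.25 × 109250 + 0.375 × 57200 = 52650 + 27312.5 + 21450 = 101412.5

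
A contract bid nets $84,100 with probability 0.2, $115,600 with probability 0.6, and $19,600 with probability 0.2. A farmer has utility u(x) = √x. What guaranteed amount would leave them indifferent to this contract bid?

E[u] = 0.2·√84100 + 0.6·√115600 + 0.2·√19600 = 0.2·290 + 0.6·340 + 0.2·140 = 290
CE = (290)² = 84100

$84,100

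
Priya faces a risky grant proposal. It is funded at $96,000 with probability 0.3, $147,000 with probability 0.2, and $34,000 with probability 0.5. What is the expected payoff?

EV = 0.3 × 96000 + 0.2 × 147000 + 0.5 × 34000 = 28800 + 29400 + 17000 = 75200

$75,200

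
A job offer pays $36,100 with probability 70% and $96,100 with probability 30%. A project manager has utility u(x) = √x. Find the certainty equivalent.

$51,076

E[u] = 0.7·√36100 + 0.3·√96100 = 0.7·190 + 0.3·310 = 226
CE = (226)² = 51076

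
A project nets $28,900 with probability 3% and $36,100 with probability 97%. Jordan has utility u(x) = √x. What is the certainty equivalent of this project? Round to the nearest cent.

$35,872.36

E[u] = 0.03·√28900 + 0.97·√36100 = 0.03·170 + 0.97·190 = 189.4
CE = (189.4)² = 35872.36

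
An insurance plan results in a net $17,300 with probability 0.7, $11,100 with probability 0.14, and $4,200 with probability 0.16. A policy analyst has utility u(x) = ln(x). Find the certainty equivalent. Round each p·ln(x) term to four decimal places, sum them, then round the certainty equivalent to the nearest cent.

E[u] = 0.7·ln(17300) + 0.14·ln(11100) + 0.16·ln(4200) = 6.8309 + 1.3041 + 1.3349 = 9.4699
CE = e^9.4699 ≈ 12963.59

$12,963.59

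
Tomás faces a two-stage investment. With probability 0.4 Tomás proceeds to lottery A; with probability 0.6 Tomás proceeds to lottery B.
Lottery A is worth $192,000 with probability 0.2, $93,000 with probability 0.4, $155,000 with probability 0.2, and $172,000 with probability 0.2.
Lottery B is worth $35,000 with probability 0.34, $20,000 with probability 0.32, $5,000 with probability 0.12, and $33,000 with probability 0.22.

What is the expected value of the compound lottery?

$72,096

EV(A) = 0.2 × 192000 + 0.4 × 93000 + 0.2 × 155000 + 0.2 × 172000 = 38400 + 37200 + 31000 + 34400 = 141000
EV(B) = 0.34 × 35000 + 0.32 × 20000 + 0.12 × 5000 + 0.22 × 33000 = 11900 + 6400 + 600 + 7260 = 26160
Overall = 0.4 × 141000 + 0.6 × 26160 = 56400 + 15696 = 72096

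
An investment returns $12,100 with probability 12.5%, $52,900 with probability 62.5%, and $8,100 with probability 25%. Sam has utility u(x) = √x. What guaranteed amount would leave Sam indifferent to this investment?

$32,400

E[u] = 0.125·√12100 + 0.625·√52900 + 0.25·√8100 = 0.125·110 + 0.625·230 + 0.25·90 = 180
CE = (180)² = 32400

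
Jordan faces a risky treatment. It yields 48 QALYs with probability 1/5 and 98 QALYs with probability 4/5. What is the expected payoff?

EV = 1/5 × 48 + 4/5 × 98 = 9.6 + 78.4 = 88

88 QALYs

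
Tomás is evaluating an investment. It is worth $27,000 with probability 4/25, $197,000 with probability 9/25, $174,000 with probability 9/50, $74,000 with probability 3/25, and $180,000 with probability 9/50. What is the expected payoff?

$147,840

EV = 4/25 × 27000 + 9/25 × 197000 + 9/50 × 174000 + 3/25 × 74000 + 9/50 × 180000 = 4320 + 70920 + 31320 + 8880 + 32400 = 147840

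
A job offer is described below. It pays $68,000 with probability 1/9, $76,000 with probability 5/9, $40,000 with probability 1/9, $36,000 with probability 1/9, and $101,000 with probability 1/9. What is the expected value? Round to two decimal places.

$69,444.44

EV = 1/9 × 68000 + 5/9 × 76000 + 1/9 × 40000 + 1/9 × 36000 + 1/9 × 101000 = 7555.5556 + 42222.2222 + 4444.4444 + 4000 + 11222.2222 = 69444.4444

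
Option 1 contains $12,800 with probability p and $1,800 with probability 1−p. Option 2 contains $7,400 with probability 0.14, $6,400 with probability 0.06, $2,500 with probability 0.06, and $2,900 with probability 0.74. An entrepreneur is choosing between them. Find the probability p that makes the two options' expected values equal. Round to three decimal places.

EV(Option 2) = 0.14 × 7400 + 0.06 × 6400 + 0.06 × 2500 + 0.74 × 2900 = 1036 + 384 + 150 + 2146 = 3716
p·12800 + (1−p)·1800 = 3716
11000p + 1800 = 3716
p = (3716 − 1800) / 11000

p = 0.174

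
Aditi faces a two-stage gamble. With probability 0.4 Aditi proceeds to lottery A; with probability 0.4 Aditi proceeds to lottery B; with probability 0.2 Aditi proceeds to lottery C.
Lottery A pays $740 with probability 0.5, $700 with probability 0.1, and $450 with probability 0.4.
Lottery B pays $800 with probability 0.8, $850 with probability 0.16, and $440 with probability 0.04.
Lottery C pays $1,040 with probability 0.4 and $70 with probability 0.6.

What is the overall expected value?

EV(A) = 0.5 × 740 + 0.1 × 700 + 0.4 × 450 = 370 + 70 + 180 = 620
EV(B) = 0.8 × 800 + 0.16 × 850 + 0.04 × 440 = 640 + 136 + 17.6 = 793.6
EV(C) = 0.4 × 1040 + 0.6 × 70 = 416 + 42 = 458
Overall = 0.4 × 620 + 0.4 × 793.6 + 0.2 × 458 = 248 + 317.44 + 91.6 = 657.04

$657.04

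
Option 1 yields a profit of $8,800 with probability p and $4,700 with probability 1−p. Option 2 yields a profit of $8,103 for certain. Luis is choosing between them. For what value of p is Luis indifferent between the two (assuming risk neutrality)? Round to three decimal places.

p = 0.830

p·8800 + (1−p)·4700 = 8103
4100p + 4700 = 8103
p = (8103 − 4700) / 4100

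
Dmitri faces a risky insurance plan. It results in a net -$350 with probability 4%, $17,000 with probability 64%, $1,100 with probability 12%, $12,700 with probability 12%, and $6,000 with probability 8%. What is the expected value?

$13,002

EV = 0.04 × (-350) + 0.64 × 17000 + 0.12 × 1100 + 0.12 × 12700 + 0.08 × 6000 = -14 + 10880 + 132 + 1524 + 480 = 13002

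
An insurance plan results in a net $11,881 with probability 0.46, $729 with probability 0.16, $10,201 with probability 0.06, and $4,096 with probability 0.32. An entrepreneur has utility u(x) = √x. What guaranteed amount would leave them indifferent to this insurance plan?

$6,561

E[u] = 0.46·√11881 + 0.16·√729 + 0.06·√10201 + 0.32·√4096 = 0.46·109 + 0.16·27 + 0.06·101 + 0.32·64 = 81
CE = (81)² = 6561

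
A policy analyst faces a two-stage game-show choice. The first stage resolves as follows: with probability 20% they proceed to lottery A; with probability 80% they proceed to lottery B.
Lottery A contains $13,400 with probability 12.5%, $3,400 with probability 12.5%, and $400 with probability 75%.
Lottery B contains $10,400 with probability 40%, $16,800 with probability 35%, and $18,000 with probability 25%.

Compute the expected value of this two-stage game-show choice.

$12,112

EV(A) = 0.125 × 13400 + 0.125 × 3400 + 0.75 × 400 = 1675 + 425 + 300 = 2400
EV(B) = 0.4 × 10400 + 0.35 × 16800 + 0.25 × 18000 = 4160 + 5880 + 4500 = 14540
Overall = 0.2 × 2400 + 0.8 × 14540 = 480 + 11632 = 12112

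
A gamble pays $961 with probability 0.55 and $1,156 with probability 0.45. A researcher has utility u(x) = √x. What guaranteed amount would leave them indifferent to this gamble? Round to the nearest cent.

E[u] = 0.55·√961 + 0.45·√1156 = 0.55·31 + 0.45·34 = 32.35
CE = (32.35)² = 1046.5225

$1,046.52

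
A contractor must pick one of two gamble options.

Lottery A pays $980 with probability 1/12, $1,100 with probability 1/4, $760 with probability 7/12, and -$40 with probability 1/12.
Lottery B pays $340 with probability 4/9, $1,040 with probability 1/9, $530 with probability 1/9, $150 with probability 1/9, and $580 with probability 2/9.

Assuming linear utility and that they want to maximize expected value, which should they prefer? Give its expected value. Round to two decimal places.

Lottery A ($796.67)

Lottery A = 1/12 × 980 + 1/4 × 1100 + 7/12 × 760 + 1/12 × (-40) = 81.6667 + 275 + 443.3333 − 3.3333 = 796.6667
Lottery B = 4/9 × 340 + 1/9 × 1040 + 1/9 × 530 + 1/9 × 150 + 2/9 × 580 = 151.1111 + 115.5556 + 58.8889 + 16.6667 + 128.8889 = 471.1111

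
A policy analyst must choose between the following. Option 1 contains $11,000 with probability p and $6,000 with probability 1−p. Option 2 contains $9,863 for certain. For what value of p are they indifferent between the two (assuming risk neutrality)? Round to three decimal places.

p·11000 + (1−p)·6000 = 9863
5000p + 6000 = 9863
p = (9863 − 6000) / 5000

p = 0.773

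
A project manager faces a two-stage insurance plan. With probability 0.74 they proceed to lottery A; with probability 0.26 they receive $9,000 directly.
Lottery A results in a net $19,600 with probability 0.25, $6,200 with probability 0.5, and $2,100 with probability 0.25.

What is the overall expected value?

$8,648.50

EV(A) = 0.25 × 19600 + 0.5 × 6200 + 0.25 × 2100 = 4900 + 3100 + 525 = 8525
Branch B: 9000 (certain)
Overall = 0.74 × 8525 + 0.26 × 9000 = 6308.5 + 2340 = 8648.5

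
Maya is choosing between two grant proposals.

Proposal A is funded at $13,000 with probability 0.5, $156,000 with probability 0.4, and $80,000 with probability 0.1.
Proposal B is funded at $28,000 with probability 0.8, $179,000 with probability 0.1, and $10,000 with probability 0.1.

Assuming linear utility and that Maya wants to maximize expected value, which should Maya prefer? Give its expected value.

Proposal A = 0.5 × 13000 + 0.4 × 156000 + 0.1 × 80000 = 6500 + 62400 + 8000 = 76900
Proposal B = 0.8 × 28000 + 0.1 × 179000 + 0.1 × 10000 = 22400 + 17900 + 1000 = 41300

Proposal A ($76,900)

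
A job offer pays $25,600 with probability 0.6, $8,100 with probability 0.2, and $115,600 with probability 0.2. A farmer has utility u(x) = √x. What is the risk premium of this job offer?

E[u] = 0.6·√25600 + 0.2·√8100 + 0.2·√115600 = 0.6·160 + 0.2·90 + 0.2·340 = 182
CE = (182)² = 33124
Risk premium = EV − CE = 40100 − 33124 = 6976

$6,976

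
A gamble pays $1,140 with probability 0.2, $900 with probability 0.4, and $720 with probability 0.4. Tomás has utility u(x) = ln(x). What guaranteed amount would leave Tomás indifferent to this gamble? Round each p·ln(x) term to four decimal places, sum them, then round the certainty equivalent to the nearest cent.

E[u] = 0.2·ln(1140) + 0.4·ln(900) + 0.4·ln(720) = 1.4078 + 2.7210 + 2.6317 = 6.7605
CE = e^6.7605 ≈ 863.07

$863.07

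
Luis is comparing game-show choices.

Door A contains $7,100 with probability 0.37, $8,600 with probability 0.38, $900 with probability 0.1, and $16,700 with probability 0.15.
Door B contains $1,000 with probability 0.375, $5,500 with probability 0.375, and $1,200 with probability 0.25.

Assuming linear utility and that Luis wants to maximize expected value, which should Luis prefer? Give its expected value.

Door A ($8,490)

Door A = 0.37 × 7100 + 0.38 × 8600 + 0.1 × 900 + 0.15 × 16700 = 2627 + 3268 + 90 + 2505 = 8490
Door B = 0.375 × 1000 + 0.375 × 5500 + 0.25 × 1200 = 375 + 2062.5 + 300 = 2737.5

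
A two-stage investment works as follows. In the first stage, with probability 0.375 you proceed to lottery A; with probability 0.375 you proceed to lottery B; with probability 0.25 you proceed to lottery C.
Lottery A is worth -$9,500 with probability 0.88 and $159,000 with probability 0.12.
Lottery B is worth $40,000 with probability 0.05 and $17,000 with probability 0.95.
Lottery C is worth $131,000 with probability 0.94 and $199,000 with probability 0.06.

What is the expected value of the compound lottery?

EV(A) = 0.88 × (-9500) + 0.12 × 159000 = -8360 + 19080 = 10720
EV(B) = 0.05 × 40000 + 0.95 × 17000 = 2000 + 16150 = 18150
EV(C) = 0.94 × 131000 + 0.06 × 199000 = 123140 + 11940 = 135080
Overall = 0.375 × 10720 + 0.375 × 18150 + 0.25 × 135080 = 4020 + 6806.25 + 33770 = 44596.25

$44,596.25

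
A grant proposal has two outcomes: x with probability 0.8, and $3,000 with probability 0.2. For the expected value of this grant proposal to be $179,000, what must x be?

x = $223,000

0.8·x + 0.2·3000 = 179000
0.8·x = 179000 − 600 = 178400
x = 178400 / 0.8 = 223000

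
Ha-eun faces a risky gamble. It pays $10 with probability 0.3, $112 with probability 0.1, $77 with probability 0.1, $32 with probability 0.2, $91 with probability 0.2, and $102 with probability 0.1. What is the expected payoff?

$56.70

EV = 0.3 × 10 + 0.1 × 112 + 0.1 × 77 + 0.2 × 32 + 0.2 × 91 + 0.1 × 102 = 3 + 11.2 + 7.7 + 6.4 + 18.2 + 10.2 = 56.7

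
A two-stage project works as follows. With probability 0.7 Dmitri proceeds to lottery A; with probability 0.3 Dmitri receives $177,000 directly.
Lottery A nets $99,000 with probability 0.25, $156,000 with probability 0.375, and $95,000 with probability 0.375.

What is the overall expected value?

$136,312.50

EV(A) = 0.25 × 99000 + 0.375 × 156000 + 0.375 × 95000 = 24750 + 58500 + 35625 = 118875
Branch B: 177000 (certain)
Overall = 0.7 × 118875 + 0.3 × 177000 = 83212.5 + 53100 = 136312.5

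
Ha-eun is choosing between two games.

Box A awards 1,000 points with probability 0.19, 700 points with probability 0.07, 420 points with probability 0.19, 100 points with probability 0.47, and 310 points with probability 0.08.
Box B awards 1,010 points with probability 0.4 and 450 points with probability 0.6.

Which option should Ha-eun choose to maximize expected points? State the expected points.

Box B (674 points)

Box A = 0.19 × 1000 + 0.07 × 700 + 0.19 × 420 + 0.47 × 100 + 0.08 × 310 = 190 + 49 + 79.8 + 47 + 24.8 = 390.6
Box B = 0.4 × 1010 + 0.6 × 450 = 404 + 270 = 674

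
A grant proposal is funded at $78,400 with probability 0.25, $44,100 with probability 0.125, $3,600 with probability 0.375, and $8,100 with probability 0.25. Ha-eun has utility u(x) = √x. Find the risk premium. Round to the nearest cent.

E[u] = 0.25·√78400 + 0.125·√44100 + 0.375·√3600 + 0.25·√8100 = 0.25·280 + 0.125·210 + 0.375·60 + 0.25·90 = 141.25
CE = (141.25)² = 19951.5625
Risk premium = EV − CE = 28487.5 − 19951.5625 = 8535.9375

$8,535.94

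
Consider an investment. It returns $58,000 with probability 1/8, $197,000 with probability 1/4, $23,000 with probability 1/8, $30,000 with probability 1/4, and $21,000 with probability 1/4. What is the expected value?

EV = 1/8 × 58000 + 1/4 × 197000 + 1/8 × 23000 + 1/4 × 30000 + 1/4 × 21000 = 7250 + 49250 + 2875 + 7500 + 5250 = 72125

$72,125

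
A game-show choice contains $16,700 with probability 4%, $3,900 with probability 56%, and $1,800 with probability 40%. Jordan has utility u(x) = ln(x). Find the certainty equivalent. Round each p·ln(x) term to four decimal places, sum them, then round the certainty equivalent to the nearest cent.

E[u] = 0.04·ln(16700) + 0.56·ln(3900) + 0.4·ln(1800) = 0.3889 + 4.6305 + 2.9982 = 8.0176
CE = e^8.0176 ≈ 3033.89

$3,033.89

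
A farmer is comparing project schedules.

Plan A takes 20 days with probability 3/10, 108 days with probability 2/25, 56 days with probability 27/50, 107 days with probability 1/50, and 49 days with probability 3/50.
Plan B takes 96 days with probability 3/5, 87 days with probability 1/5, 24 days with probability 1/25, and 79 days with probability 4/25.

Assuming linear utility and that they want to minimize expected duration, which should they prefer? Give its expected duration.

Plan A (49.96 days)

Plan A = 3/10 × 20 + 2/25 × 108 + 27/50 × 56 + 1/50 × 107 + 3/50 × 49 = 6 + 8.64 + 30.24 + 2.14 + 2.94 = 49.96
Plan B = 3/5 × 96 + 1/5 × 87 + 1/25 × 24 + 4/25 × 79 = 57.6 + 17.4 + 0.96 + 12.64 = 88.6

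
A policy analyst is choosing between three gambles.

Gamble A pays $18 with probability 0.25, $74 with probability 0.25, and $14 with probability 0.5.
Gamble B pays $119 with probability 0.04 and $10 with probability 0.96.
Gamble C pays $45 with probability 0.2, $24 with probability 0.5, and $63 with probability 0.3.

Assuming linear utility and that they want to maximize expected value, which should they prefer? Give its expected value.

Gamble A = 0.25 × 18 + 0.25 × 74 + 0.5 × 14 = 4.5 + 18.5 + 7 = 30
Gamble B = 0.04 × 119 + 0.96 × 10 = 4.76 + 9.6 = 14.36
Gamble C = 0.2 × 45 + 0.5 × 24 + 0.3 × 63 = 9 + 12 + 18.9 = 39.9

Gamble C ($39.90)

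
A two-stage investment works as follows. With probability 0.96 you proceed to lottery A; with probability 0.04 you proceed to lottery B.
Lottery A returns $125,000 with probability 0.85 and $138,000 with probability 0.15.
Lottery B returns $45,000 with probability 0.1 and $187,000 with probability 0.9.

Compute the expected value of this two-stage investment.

$128,784

EV(A) = 0.85 × 125000 + 0.15 × 138000 = 106250 + 20700 = 126950
EV(B) = 0.1 × 45000 + 0.9 × 187000 = 4500 + 168300 = 172800
Overall = 0.96 × 126950 + 0.04 × 172800 = 121872 + 6912 = 128784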